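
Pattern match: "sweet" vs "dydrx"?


Pattern of "sweet": [0, 1, 2, 2, 3]
Pattern of "dydrx": [0, 1, 0, 2, 3]
Patterns do not match
Same pattern = No


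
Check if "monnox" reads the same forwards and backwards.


Word: "monnox"
Reversed: "xonnom"
Forward == Backward? monnox != xonnom
Palindrome = No


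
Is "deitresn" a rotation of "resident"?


Word: "resident", Candidate: "deitresn"
Method: check if candidate is substring of word+word
"residentresident" contains "deitresn"? No
Is rotation = No


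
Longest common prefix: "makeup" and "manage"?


Word 1: "makeup"
Word 2: "manage"
Comparing from start:
  Pos 0: 'm' == 'm'
  Pos 1: 'a' == 'a'
  Pos 2: 'k' != 'n' (stop)
LCP = "ma" (length 2)


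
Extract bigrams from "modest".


Word: "modest" (length 6)
Number of bigrams = 6 - 2 + 1 = 5
  Position 0: "mo"
  Position 1: "od"
  Position 2: "de"
  Position 3: "es"
  Position 4: "st"
Bigrams = "mo", "od", "de", "es", "st"


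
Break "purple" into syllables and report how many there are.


Word: "purple"
Syllable breakdown: pur / ple
Counting: 2 parts
= 2 syllables


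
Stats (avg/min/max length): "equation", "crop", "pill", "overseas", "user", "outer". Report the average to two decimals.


Lengths: "equation"=8, "crop"=4, "pill"=4, "overseas"=8, "user"=4, "outer"=5
Sum = 33, Count = 6
Average = 33/6 = 5.50
= avg=5.50, min=4, max=8


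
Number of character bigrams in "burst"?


Word: "burst" (length 5)
Number of 2-grams = length - 2 + 1 = 5 - 2 + 1
= 4


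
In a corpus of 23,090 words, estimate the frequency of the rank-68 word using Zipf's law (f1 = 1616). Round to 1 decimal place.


Zipf's law: f(r) = f(1) / r
f(1) = 1616
f(68) = 1616 / 68
= 23.8 occurrences


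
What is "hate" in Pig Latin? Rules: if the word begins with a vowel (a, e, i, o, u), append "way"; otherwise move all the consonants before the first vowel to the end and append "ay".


Word: "hate"
Starts with consonant(s) → move to end, add 'ay'
Consonant cluster: "h"
Pig Latin = "atehay"


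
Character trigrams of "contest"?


Word: "contest" (length 7)
Number of trigrams = 7 - 3 + 1 = 5
  Position 0: "con"
  Position 1: "ont"
  Position 2: "nte"
  Position 3: "tes"
  Position 4: "est"
Trigrams = "con", "ont", "nte", "tes", "est"


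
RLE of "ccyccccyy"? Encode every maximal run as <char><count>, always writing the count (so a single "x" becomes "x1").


String: "ccyccccyy"
Scanning for consecutive runs:
  'c' x 2
  'y' x 1
  'c' x 4
  'y' x 2
RLE = "c2y1c4y2"


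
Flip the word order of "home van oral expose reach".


Original: "home van oral expose reach"
Words (1..n): home | van | oral | expose | reach
Reversed (n..1): reach | expose | oral | van | home
Result = "reach expose oral van home"


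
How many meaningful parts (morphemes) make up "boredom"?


Word: "boredom"
Morphemes: bore | -dom
Each morpheme carries meaning
= 2 morphemes


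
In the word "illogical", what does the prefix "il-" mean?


Prefix: il-
As in: illogical -> il- + logical
Meaning = not


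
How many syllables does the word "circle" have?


Word: "circle"
Syllable breakdown: cir / cle
Counting: 2 parts
= 2 syllables


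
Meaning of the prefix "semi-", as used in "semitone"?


Prefix: semi-
Example: semitone = semi- + tone
Meaning = half


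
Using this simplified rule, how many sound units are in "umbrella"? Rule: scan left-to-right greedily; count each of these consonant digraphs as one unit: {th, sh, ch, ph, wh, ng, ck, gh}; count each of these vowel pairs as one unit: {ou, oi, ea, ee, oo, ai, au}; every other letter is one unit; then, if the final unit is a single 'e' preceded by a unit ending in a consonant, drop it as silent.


Word: "umbrella" (8 letters)
Left-to-right scan:
  [1] 'u' (letter)
  [2] 'm' (letter)
  [3] 'b' (letter)
  [4] 'r' (letter)
  [5] 'e' (letter)
  [6] 'l' (letter)
  [7] 'l' (letter)
  [8] 'a' (letter)
Units from scan: 8
Sound units = 8 units


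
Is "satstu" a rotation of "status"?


Word: "status", Candidate: "satstu"
Method: check if candidate is substring of word+word
"statusstatus" contains "satstu"? No
Is rotation = No


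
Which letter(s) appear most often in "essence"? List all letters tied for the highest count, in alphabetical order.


Word: "essence"
Letter counts:
  'c': 1
  'e': 3
  'n': 1
  's': 2
Maximum count = 3
Most frequent = 'e' (3 times each)


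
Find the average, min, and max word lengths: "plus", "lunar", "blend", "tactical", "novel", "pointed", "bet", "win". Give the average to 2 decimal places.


Lengths: "plus"=4, "lunar"=5, "blend"=5, "tactical"=8, "novel"=5, "pointed"=7, "bet"=3, "win"=3
Sum = 40, Count = 8
Average = 40/8 = 5.00
= avg=5.00, min=3, max=8


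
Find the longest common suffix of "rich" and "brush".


Word 1: "rich"
Word 2: "brush"
Comparing from end:
  Pos -1: 'h' == 'h'
  Pos -2: 'c' != 's' (stop)
LCS = "h" (length 1)


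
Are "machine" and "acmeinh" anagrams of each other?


Word 1: "machine" → sorted: acehimn
Word 2: "acmeinh" → sorted: acehimn
Same letters? acehimn == acehimn
Anagram = Yes


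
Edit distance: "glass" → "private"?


Word 1: "glass" (length 5)
Word 2: "private" (length 7)
One optimal edit sequence (insert/delete/substitute each cost 1):
  1. insert 'p'  (+1)
  2. insert 'r'  (+1)
  3. substitute 'g' -> 'i'  (+1)
  4. substitute 'l' -> 'v'  (+1)
  5. keep 'a'
  6. substitute 's' -> 't'  (+1)
  7. substitute 's' -> 'e'  (+1)
Total edit operations: 6
Edit distance = 6


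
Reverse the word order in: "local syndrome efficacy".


Original: "local syndrome efficacy"
Words (1..n): local | syndrome | efficacy
Reversed (n..1): efficacy | syndrome | local
Result = "efficacy syndrome local"


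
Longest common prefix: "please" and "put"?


Word 1: "please"
Word 2: "put"
Comparing from start:
  Pos 0: 'p' == 'p'
  Pos 1: 'l' != 'u' (stop)
LCP = "p" (length 1)


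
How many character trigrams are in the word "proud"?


Word: "proud" (length 5)
Number of 3-grams = length - 3 + 1 = 5 - 3 + 1
= 3


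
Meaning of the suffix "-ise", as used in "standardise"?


Suffix: -ise
Example: standardise = standard + -ise
Meaning = to make


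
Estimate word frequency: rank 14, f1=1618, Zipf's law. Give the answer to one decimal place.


Zipf's law: f(r) = f(1) / r
f(1) = 1618
f(14) = 1618 / 14
= 115.6 occurrences


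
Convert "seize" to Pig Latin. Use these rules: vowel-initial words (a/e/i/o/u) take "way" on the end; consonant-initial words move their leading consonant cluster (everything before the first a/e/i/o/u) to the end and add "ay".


Word: "seize"
Starts with consonant(s) → move to end, add 'ay'
Consonant cluster: "s"
Pig Latin = "eizesay"


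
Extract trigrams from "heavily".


Word: "heavily" (length 7)
Number of trigrams = 7 - 3 + 1 = 5
  Position 0: "hea"
  Position 1: "eav"
  Position 2: "avi"
  Position 3: "vil"
  Position 4: "ily"
Trigrams = "hea", "eav", "avi", "vil", "ily"


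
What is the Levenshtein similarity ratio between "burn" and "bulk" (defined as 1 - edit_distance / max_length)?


Word 1: "burn" (length 4)
Word 2: "bulk" (length 4)
One optimal edit sequence:
  1. keep 'b'
  2. keep 'u'
  3. substitute 'r' -> 'l'  (+1)
  4. substitute 'n' -> 'k'  (+1)
Edit distance = 2
Max length = max(4, 4) = 4
Similarity = 1 - 2/4
= 0.5000


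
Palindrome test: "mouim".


Word: "mouim"
Reversed: "miuom"
Forward == Backward? mouim != miuom
Palindrome = No


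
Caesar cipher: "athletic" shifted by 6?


Word: "athletic"
Shift: 6
Each letter → (letter + shift) mod 26:
  'a' (0) + 6 = 6 → 'g'
  't' (19) + 6 = 25 → 'z'
  'h' (7) + 6 = 13 → 'n'
  'l' (11) + 6 = 17 → 'r'
  'e' (4) + 6 = 10 → 'k'
  't' (19) + 6 = 25 → 'z'
  'i' (8) + 6 = 14 → 'o'
  'c' (2) + 6 = 8 → 'i'
Result = "gznrkzoi"


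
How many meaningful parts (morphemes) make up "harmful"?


Word: "harmful"
Morphemes: harm | -ful
Each morpheme carries meaning
= 2 morphemes


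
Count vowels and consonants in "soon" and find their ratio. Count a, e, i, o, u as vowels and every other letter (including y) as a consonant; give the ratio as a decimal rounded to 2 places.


Word: "soon"
Vowels (a,e,i,o,u): 2
Consonants: 2
Ratio = 2/2
= 1.00


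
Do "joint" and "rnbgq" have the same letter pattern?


Pattern of "joint": [0, 1, 2, 3, 4]
Pattern of "rnbgq": [0, 1, 2, 3, 4]
Patterns match
Same pattern = Yes


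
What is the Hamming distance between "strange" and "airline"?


Comparing character by character (same length = 7):
  Pos 0: 's' vs 'a' !=
  Pos 1: 't' vs 'i' !=
  Pos 2: 'r' vs 'r' =
  Pos 3: 'a' vs 'l' !=
  Pos 4: 'n' vs 'i' !=
  Pos 5: 'g' vs 'n' !=
  Pos 6: 'e' vs 'e' =
Hamming distance = 5


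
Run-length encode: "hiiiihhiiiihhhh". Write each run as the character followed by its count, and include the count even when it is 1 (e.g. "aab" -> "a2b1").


String: "hiiiihhiiiihhhh"
Scanning for consecutive runs:
  'h' x 1
  'i' x 4
  'h' x 2
  'i' x 4
  'h' x 4
RLE = "h1i4h2i4h4"


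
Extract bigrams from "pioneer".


Word: "pioneer" (length 7)
Number of bigrams = 7 - 2 + 1 = 6
  Position 0: "pi"
  Position 1: "io"
  Position 2: "on"
  Position 3: "ne"
  Position 4: "ee"
  Position 5: "er"
Bigrams = "pi", "io", "on", "ne", "ee", "er"


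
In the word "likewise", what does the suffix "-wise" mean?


Suffix: -wise
Example: likewise = like + -wise
Meaning = in the manner of


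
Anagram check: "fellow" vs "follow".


Word 1: "fellow" → sorted: efllow
Word 2: "follow" → sorted: flloow
Same letters? efllow != flloow
Anagram = No


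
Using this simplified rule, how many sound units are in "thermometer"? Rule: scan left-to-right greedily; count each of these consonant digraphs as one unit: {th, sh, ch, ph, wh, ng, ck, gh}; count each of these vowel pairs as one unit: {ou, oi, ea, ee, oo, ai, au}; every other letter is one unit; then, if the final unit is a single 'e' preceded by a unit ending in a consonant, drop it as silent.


Word: "thermometer" (11 letters)
Left-to-right scan:
  [1] 'th' (digraph)
  [2] 'e' (letter)
  [3] 'r' (letter)
  [4] 'm' (letter)
  [5] 'o' (letter)
  [6] 'm' (letter)
  [7] 'e' (letter)
  [8] 't' (letter)
  [9] 'e' (letter)
  [10] 'r' (letter)
Units from scan: 10
Sound units = 10 units


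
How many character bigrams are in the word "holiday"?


Word: "holiday" (length 7)
Number of 2-grams = length - 2 + 1 = 7 - 2 + 1
= 6


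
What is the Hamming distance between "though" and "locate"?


Comparing character by character (same length = 6):
  Pos 0: 't' vs 'l' !=
  Pos 1: 'h' vs 'o' !=
  Pos 2: 'o' vs 'c' !=
  Pos 3: 'u' vs 'a' !=
  Pos 4: 'g' vs 't' !=
  Pos 5: 'h' vs 'e' !=
Hamming distance = 6


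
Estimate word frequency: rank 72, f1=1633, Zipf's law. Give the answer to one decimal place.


Zipf's law: f(r) = f(1) / r
f(1) = 1633
f(72) = 1633 / 72
= 22.7 occurrences


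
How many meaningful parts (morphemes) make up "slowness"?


Word: "slowness"
Morphemes: slow / -ness
Each morpheme carries meaning
= 2 morphemes


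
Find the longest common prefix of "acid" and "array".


Word 1: "acid"
Word 2: "array"
Comparing from start:
  Pos 0: 'a' == 'a'
  Pos 1: 'c' != 'r' (stop)
LCP = "a" (length 1)


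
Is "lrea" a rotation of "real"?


Word: "real", Candidate: "lrea"
Method: check if candidate is substring of word+word
"realreal" contains "lrea"? Yes
Is rotation = Yes


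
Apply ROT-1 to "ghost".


Word: "ghost"
Shift: 1
Each letter → (letter + shift) mod 26:
  'g' (6) + 1 = 7 → 'h'
  'h' (7) + 1 = 8 → 'i'
  'o' (14) + 1 = 15 → 'p'
  's' (18) + 1 = 19 → 't'
  't' (19) + 1 = 20 → 'u'
Result = "hiptu"


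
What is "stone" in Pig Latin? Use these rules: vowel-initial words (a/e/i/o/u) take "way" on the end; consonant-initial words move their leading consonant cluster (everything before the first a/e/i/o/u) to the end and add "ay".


Word: "stone"
Starts with consonant(s) → move to end, add 'ay'
Consonant cluster: "st"
Pig Latin = "onestay"


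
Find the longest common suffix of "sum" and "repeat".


Word 1: "sum"
Word 2: "repeat"
Comparing from end:
  Pos -1: 'm' != 't' (stop)
LCS = "" (length 0)


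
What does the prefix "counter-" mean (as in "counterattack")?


Prefix: counter-
Example: counterattack = counter- + attack
Meaning = against / opposite


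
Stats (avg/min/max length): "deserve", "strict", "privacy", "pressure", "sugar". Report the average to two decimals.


Lengths: "deserve"=7, "strict"=6, "privacy"=7, "pressure"=8, "sugar"=5
Sum = 33, Count = 5
Average = 33/5 = 6.60
= avg=6.60, min=5, max=8


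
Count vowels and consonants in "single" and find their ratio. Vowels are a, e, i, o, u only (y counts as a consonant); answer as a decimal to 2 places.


Word: "single"
Vowels (a,e,i,o,u): 2
Consonants: 4
Ratio = 2/4
= 0.50


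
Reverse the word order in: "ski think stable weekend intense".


Original: "ski think stable weekend intense"
Words (1..n): ski | think | stable | weekend | intense
Reversed (n..1): intense | weekend | stable | think | ski
Result = "intense weekend stable think ski"


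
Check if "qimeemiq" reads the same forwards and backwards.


Word: "qimeemiq"
Reversed: "qimeemiq"
Forward == Backward? qimeemiq == qimeemiq
Palindrome = Yes


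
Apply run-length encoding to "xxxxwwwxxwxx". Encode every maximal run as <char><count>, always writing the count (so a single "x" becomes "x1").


String: "xxxxwwwxxwxx"
Scanning for consecutive runs:
  'x' x 4
  'w' x 3
  'x' x 2
  'w' x 1
  'x' x 2
RLE = "x4w3x2w1x2"


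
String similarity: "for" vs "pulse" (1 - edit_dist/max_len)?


Word 1: "for" (length 3)
Word 2: "pulse" (length 5)
One optimal edit sequence:
  1. insert 'p'  (+1)
  2. insert 'u'  (+1)
  3. substitute 'f' -> 'l'  (+1)
  4. substitute 'o' -> 's'  (+1)
  5. substitute 'r' -> 'e'  (+1)
Edit distance = 5
Max length = max(3, 5) = 5
Similarity = 1 - 5/5
= 0.0000


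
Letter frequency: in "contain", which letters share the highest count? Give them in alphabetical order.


Word: "contain"
Letter counts:
  'a': 1
  'c': 1
  'i': 1
  'n': 2
  'o': 1
  't': 1
Maximum count = 2
Most frequent = 'n' (2 times each)


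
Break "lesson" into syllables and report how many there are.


Word: "lesson"
Syllable breakdown: les / son
Counting: 2 parts
= 2 syllables


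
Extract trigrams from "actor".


Word: "actor" (length 5)
Number of trigrams = 5 - 3 + 1 = 3
  Position 0: "act"
  Position 1: "cto"
  Position 2: "tor"
Trigrams = "act", "cto", "tor"


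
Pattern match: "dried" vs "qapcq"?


Pattern of "dried": [0, 1, 2, 3, 0]
Pattern of "qapcq": [0, 1, 2, 3, 0]
Patterns match
Same pattern = Yes


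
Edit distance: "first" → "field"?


Word 1: "first" (length 5)
Word 2: "field" (length 5)
One optimal edit sequence (insert/delete/substitute each cost 1):
  1. keep 'f'
  2. keep 'i'
  3. substitute 'r' -> 'e'  (+1)
  4. substitute 's' -> 'l'  (+1)
  5. substitute 't' -> 'd'  (+1)
Total edit operations: 3
Edit distance = 3


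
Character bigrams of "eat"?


Word: "eat" (length 3)
Number of bigrams = 3 - 2 + 1 = 2
  Position 0: "ea"
  Position 1: "at"
Bigrams = "ea", "at"


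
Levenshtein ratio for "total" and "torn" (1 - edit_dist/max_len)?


Word 1: "total" (length 5)
Word 2: "torn" (length 4)
One optimal edit sequence:
  1. keep 't'
  2. keep 'o'
  3. delete 't'  (+1)
  4. substitute 'a' -> 'r'  (+1)
  5. substitute 'l' -> 'n'  (+1)
Edit distance = 3
Max length = max(5, 4) = 5
Similarity = 1 - 3/5
= 0.4000


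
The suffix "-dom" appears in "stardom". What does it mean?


Suffix: -dom
Example: stardom = star + -dom
Meaning = state / realm


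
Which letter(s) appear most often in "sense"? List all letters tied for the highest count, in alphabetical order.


Word: "sense"
Letter counts:
  'e': 2
  'n': 1
  's': 2
Maximum count = 2
Most frequent = 'e', 's' (2 times each)


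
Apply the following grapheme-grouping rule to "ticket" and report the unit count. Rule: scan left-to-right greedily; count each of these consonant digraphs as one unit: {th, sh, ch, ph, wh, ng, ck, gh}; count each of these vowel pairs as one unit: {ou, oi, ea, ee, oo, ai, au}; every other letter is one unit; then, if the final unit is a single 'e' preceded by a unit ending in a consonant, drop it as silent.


Word: "ticket" (6 letters)
Left-to-right scan:
  1. 't' (letter)
  2. 'i' (letter)
  3. 'ck' (digraph)
  4. 'e' (letter)
  5. 't' (letter)
Units from scan: 5
Sound units = 5 units


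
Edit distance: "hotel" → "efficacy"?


Word 1: "hotel" (length 5)
Word 2: "efficacy" (length 8)
One optimal edit sequence (insert/delete/substitute each cost 1):
  1. insert 'e'  (+1)
  2. insert 'f'  (+1)
  3. insert 'f'  (+1)
  4. substitute 'h' -> 'i'  (+1)
  5. substitute 'o' -> 'c'  (+1)
  6. substitute 't' -> 'a'  (+1)
  7. substitute 'e' -> 'c'  (+1)
  8. substitute 'l' -> 'y'  (+1)
Total edit operations: 8
Edit distance = 8


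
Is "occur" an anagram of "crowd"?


Word 1: "crowd" → sorted: cdorw
Word 2: "occur" → sorted: ccoru
Same letters? cdorw != ccoru
Anagram = No


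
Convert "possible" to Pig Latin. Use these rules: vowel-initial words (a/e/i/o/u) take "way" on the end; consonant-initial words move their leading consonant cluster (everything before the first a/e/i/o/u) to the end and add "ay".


Word: "possible"
Starts with consonant(s) → move to end, add 'ay'
Consonant cluster: "p"
Pig Latin = "ossiblepay"


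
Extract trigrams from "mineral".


Word: "mineral" (length 7)
Number of trigrams = 7 - 3 + 1 = 5
  Position 0: "min"
  Position 1: "ine"
  Position 2: "ner"
  Position 3: "era"
  Position 4: "ral"
Trigrams = "min", "ine", "ner", "era", "ral"


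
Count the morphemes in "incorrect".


Word: "incorrect"
Morphemes: in- / correct
Each morpheme carries meaning
= 2 morphemes


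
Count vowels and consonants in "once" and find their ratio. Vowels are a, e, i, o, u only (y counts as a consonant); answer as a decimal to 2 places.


Word: "once"
Vowels (a,e,i,o,u): 2
Consonants: 2
Ratio = 2/2
= 1.00


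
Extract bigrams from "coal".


Word: "coal" (length 4)
Number of bigrams = 4 - 2 + 1 = 3
  Position 0: "co"
  Position 1: "oa"
  Position 2: "al"
Bigrams = "co", "oa", "al"


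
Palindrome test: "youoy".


Word: "youoy"
Reversed: "youoy"
Forward == Backward? youoy == youoy
Palindrome = Yes


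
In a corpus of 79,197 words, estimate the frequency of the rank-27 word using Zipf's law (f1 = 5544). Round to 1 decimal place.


Zipf's law: f(r) = f(1) / r
f(1) = 5544
f(27) = 5544 / 27
= 205.3 occurrences


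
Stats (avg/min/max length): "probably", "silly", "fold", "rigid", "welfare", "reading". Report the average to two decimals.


Lengths: "probably"=8, "silly"=5, "fold"=4, "rigid"=5, "welfare"=7, "reading"=7
Sum = 36, Count = 6
Average = 36/6 = 6.00
= avg=6.00, min=4, max=8


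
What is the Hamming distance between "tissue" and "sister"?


Comparing character by character (same length = 6):
  Pos 0: 't' vs 's' !=
  Pos 1: 'i' vs 'i' =
  Pos 2: 's' vs 's' =
  Pos 3: 's' vs 't' !=
  Pos 4: 'u' vs 'e' !=
  Pos 5: 'e' vs 'r' !=
Hamming distance = 4


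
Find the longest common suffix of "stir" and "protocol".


Word 1: "stir"
Word 2: "protocol"
Comparing from end:
  Pos -1: 'r' != 'l' (stop)
LCS = "" (length 0)


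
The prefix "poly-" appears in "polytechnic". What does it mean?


Prefix: poly-
Example: polytechnic (poly- + technic)
Meaning = many


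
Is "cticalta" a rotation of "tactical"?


Word: "tactical", Candidate: "cticalta"
Method: check if candidate is substring of word+word
"tacticaltactical" contains "cticalta"? Yes
Is rotation = Yes


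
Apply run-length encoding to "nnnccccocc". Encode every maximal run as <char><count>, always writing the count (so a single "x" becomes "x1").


String: "nnnccccocc"
Scanning for consecutive runs:
  'n' x 3
  'c' x 4
  'o' x 1
  'c' x 2
RLE = "n3c4o1c2"


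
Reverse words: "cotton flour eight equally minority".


Original: "cotton flour eight equally minority"
Words (1..n): cotton | flour | eight | equally | minority
Reversed (n..1): minority | equally | eight | flour | cotton
Result = "minority equally eight flour cotton"


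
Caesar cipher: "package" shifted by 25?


Word: "package"
Shift: 25
Each letter → (letter + shift) mod 26:
  'p' (15) + 25 = 14 → 'o'
  'a' (0) + 25 = 25 → 'z'
  'c' (2) + 25 = 1 → 'b'
  'k' (10) + 25 = 9 → 'j'
  'a' (0) + 25 = 25 → 'z'
  'g' (6) + 25 = 5 → 'f'
  'e' (4) + 25 = 3 → 'd'
Result = "ozbjzfd"


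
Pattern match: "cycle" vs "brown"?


Pattern of "cycle": [0, 1, 0, 2, 3]
Pattern of "brown": [0, 1, 2, 3, 4]
Patterns do not match
Same pattern = No


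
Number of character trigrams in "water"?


Word: "water" (length 5)
Number of 3-grams = length - 3 + 1 = 5 - 3 + 1
= 3


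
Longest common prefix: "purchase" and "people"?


Word 1: "purchase"
Word 2: "people"
Comparing from start:
  Pos 0: 'p' == 'p'
  Pos 1: 'u' != 'e' (stop)
LCP = "p" (length 1)


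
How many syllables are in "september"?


Word: "september"
Syllable breakdown: sep · tem · ber
Counting: 3 parts
= 3 syllables


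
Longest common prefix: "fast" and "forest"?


Word 1: "fast"
Word 2: "forest"
Comparing from start:
  Pos 0: 'f' == 'f'
  Pos 1: 'a' != 'o' (stop)
LCP = "f" (length 1)


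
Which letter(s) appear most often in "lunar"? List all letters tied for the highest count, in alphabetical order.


Word: "lunar"
Letter counts:
  'a': 1
  'l': 1
  'n': 1
  'r': 1
  'u': 1
Maximum count = 1
Most frequent = 'a', 'l', 'n', 'r', 'u' (1 time each)


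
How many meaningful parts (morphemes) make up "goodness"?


Word: "goodness"
Morphemes: good / -ness
Each morpheme carries meaning
= 2 morphemes


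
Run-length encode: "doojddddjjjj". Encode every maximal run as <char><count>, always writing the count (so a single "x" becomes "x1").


String: "doojddddjjjj"
Scanning for consecutive runs:
  'd' x 1
  'o' x 2
  'j' x 1
  'd' x 4
  'j' x 4
RLE = "d1o2j1d4j4"


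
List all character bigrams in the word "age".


Word: "age" (length 3)
Number of bigrams = 3 - 2 + 1 = 2
  Position 0: "ag"
  Position 1: "ge"
Bigrams = "ag", "ge"


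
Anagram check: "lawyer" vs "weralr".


Word 1: "lawyer" → sorted: aelrwy
Word 2: "weralr" → sorted: aelrrw
Same letters? aelrwy != aelrrw
Anagram = No


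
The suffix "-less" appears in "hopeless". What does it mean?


Suffix: -less
Example: hopeless (hope + -less)
Meaning = without


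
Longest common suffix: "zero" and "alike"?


Word 1: "zero"
Word 2: "alike"
Comparing from end:
  Pos -1: 'o' != 'e' (stop)
LCS = "" (length 0)


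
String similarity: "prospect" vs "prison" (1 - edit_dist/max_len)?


Word 1: "prospect" (length 8)
Word 2: "prison" (length 6)
One optimal edit sequence:
  1. keep 'p'
  2. keep 'r'
  3. substitute 'o' -> 'i'  (+1)
  4. keep 's'
  5. delete 'p'  (+1)
  6. delete 'e'  (+1)
  7. substitute 'c' -> 'o'  (+1)
  8. substitute 't' -> 'n'  (+1)
Edit distance = 5
Max length = max(8, 6) = 8
Similarity = 1 - 5/8
= 0.3750


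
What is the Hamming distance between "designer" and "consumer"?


Comparing character by character (same length = 8):
  Pos 0: 'd' vs 'c' !=
  Pos 1: 'e' vs 'o' !=
  Pos 2: 's' vs 'n' !=
  Pos 3: 'i' vs 's' !=
  Pos 4: 'g' vs 'u' !=
  Pos 5: 'n' vs 'm' !=
  Pos 6: 'e' vs 'e' =
  Pos 7: 'r' vs 'r' =
Hamming distance = 6


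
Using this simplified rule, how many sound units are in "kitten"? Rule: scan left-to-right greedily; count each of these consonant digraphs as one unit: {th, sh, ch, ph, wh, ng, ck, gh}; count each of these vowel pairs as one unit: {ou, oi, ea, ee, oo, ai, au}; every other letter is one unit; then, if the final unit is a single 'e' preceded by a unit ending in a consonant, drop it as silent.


Word: "kitten" (6 letters)
Left-to-right scan:
  [1] 'k' (letter)
  [2] 'i' (letter)
  [3] 't' (letter)
  [4] 't' (letter)
  [5] 'e' (letter)
  [6] 'n' (letter)
Units from scan: 6
Sound units = 6 units


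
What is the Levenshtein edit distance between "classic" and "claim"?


Word 1: "classic" (length 7)
Word 2: "claim" (length 5)
One optimal edit sequence (insert/delete/substitute each cost 1):
  1. keep 'c'
  2. keep 'l'
  3. keep 'a'
  4. delete 's'  (+1)
  5. delete 's'  (+1)
  6. keep 'i'
  7. substitute 'c' -> 'm'  (+1)
Total edit operations: 3
Edit distance = 3


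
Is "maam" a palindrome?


Word: "maam"
Reversed: "maam"
Forward == Backward? maam == maam
Palindrome = Yes


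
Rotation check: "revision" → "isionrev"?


Word: "revision", Candidate: "isionrev"
Method: check if candidate is substring of word+word
"revisionrevision" contains "isionrev"? Yes
Is rotation = Yes


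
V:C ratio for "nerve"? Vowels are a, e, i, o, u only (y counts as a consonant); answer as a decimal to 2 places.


Word: "nerve"
Vowels (a,e,i,o,u): 2
Consonants: 3
Ratio = 2/3
= 0.67


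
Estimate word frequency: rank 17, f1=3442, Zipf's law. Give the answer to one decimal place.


Zipf's law: f(r) = f(1) / r
f(1) = 3442
f(17) = 3442 / 17
= 202.5 occurrences


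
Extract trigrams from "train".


Word: "train" (length 5)
Number of trigrams = 5 - 3 + 1 = 3
  Position 0: "tra"
  Position 1: "rai"
  Position 2: "ain"
Trigrams = "tra", "rai", "ain"


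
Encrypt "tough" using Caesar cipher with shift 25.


Word: "tough"
Shift: 25
Each letter → (letter + shift) mod 26:
  't' (19) + 25 = 18 → 's'
  'o' (14) + 25 = 13 → 'n'
  'u' (20) + 25 = 19 → 't'
  'g' (6) + 25 = 5 → 'f'
  'h' (7) + 25 = 6 → 'g'
Result = "sntfg"


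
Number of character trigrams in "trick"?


Word: "trick" (length 5)
Number of 3-grams = length - 3 + 1 = 5 - 3 + 1
= 3


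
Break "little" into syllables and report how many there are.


Word: "little"
Syllable breakdown: lit-tle
Counting: 2 parts
= 2 syllables


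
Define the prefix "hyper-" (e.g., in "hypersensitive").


Prefix: hyper-
Example: hypersensitive (hyper- + sensitive)
Meaning = over / excessive


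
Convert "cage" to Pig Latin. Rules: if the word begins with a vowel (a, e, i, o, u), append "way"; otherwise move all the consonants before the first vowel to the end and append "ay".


Word: "cage"
Starts with consonant(s) → move to end, add 'ay'
Consonant cluster: "c"
Pig Latin = "agecay"


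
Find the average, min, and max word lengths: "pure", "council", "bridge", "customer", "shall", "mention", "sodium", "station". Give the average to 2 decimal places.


Lengths: "pure"=4, "council"=7, "bridge"=6, "customer"=8, "shall"=5, "mention"=7, "sodium"=6, "station"=7
Sum = 50, Count = 8
Average = 50/8 = 6.25
= avg=6.25, min=4, max=8


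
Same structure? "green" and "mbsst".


Pattern of "green": [0, 1, 2, 2, 3]
Pattern of "mbsst": [0, 1, 2, 2, 3]
Patterns match
Same pattern = Yes


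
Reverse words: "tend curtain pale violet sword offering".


Original: "tend curtain pale violet sword offering"
Words (1..n): tend | curtain | pale | violet | sword | offering
Reversed (n..1): offering | sword | violet | pale | curtain | tend
Result = "offering sword violet pale curtain tend"


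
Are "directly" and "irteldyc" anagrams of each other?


Word 1: "directly" → sorted: cdeilrty
Word 2: "irteldyc" → sorted: cdeilrty
Same letters? cdeilrty == cdeilrty
Anagram = Yes


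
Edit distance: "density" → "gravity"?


Word 1: "density" (length 7)
Word 2: "gravity" (length 7)
One optimal edit sequence (insert/delete/substitute each cost 1):
  1. substitute 'd' -> 'g'  (+1)
  2. substitute 'e' -> 'r'  (+1)
  3. substitute 'n' -> 'a'  (+1)
  4. substitute 's' -> 'v'  (+1)
  5. keep 'i'
  6. keep 't'
  7. keep 'y'
Total edit operations: 4
Edit distance = 4


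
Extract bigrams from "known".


Word: "known" (length 5)
Number of bigrams = 5 - 2 + 1 = 4
  Position 0: "kn"
  Position 1: "no"
  Position 2: "ow"
  Position 3: "wn"
Bigrams = "kn", "no", "ow", "wn"


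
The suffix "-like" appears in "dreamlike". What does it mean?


Suffix: -like
Example: dreamlike (dream + -like)
Meaning = resembling


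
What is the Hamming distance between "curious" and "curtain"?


Comparing character by character (same length = 7):
  Pos 0: 'c' vs 'c' =
  Pos 1: 'u' vs 'u' =
  Pos 2: 'r' vs 'r' =
  Pos 3: 'i' vs 't' !=
  Pos 4: 'o' vs 'a' !=
  Pos 5: 'u' vs 'i' !=
  Pos 6: 's' vs 'n' !=
Hamming distance = 4


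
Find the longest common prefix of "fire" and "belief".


Word 1: "fire"
Word 2: "belief"
Comparing from start:
  Pos 0: 'f' != 'b' (stop)
LCP = "" (length 0)


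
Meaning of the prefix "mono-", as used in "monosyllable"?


Prefix: mono-
As in: monosyllable -> mono- + syllable
Meaning = one


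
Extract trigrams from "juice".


Word: "juice" (length 5)
Number of trigrams = 5 - 3 + 1 = 3
  Position 0: "jui"
  Position 1: "uic"
  Position 2: "ice"
Trigrams = "jui", "uic", "ice"


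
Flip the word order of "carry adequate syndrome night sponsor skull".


Original: "carry adequate syndrome night sponsor skull"
Words (1..n): carry | adequate | syndrome | night | sponsor | skull
Reversed (n..1): skull | sponsor | night | syndrome | adequate | carry
Result = "skull sponsor night syndrome adequate carry"


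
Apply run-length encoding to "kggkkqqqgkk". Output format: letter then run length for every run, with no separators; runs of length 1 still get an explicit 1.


String: "kggkkqqqgkk"
Scanning for consecutive runs:
  'k' x 1
  'g' x 2
  'k' x 2
  'q' x 3
  'g' x 1
  'k' x 2
RLE = "k1g2k2q3g1k2"


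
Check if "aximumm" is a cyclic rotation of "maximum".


Word: "maximum", Candidate: "aximumm"
Method: check if candidate is substring of word+word
"maximummaximum" contains "aximumm"? Yes
Is rotation = Yes


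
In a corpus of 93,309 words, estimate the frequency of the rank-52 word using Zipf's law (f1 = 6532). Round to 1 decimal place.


Zipf's law: f(r) = f(1) / r
f(1) = 6532
f(52) = 6532 / 52
= 125.6 occurrences


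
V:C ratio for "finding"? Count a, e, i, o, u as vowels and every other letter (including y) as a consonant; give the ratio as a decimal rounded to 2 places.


Word: "finding"
Vowels (a,e,i,o,u): 2
Consonants: 5
Ratio = 2/5
= 0.40


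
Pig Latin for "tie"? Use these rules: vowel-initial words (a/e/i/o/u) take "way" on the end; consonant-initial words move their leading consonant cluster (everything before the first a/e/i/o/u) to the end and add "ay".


Word: "tie"
Starts with consonant(s) → move to end, add 'ay'
Consonant cluster: "t"
Pig Latin = "ietay"


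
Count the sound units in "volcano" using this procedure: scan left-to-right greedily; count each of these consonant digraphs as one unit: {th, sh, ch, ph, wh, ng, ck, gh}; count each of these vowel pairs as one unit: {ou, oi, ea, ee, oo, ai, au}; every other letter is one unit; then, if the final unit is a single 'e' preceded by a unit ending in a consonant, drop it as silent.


Word: "volcano" (7 letters)
Left-to-right scan:
  (1) 'v' (letter)
  (2) 'o' (letter)
  (3) 'l' (letter)
  (4) 'c' (letter)
  (5) 'a' (letter)
  (6) 'n' (letter)
  (7) 'o' (letter)
Units from scan: 7
Sound units = 7 units


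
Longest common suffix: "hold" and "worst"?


Word 1: "hold"
Word 2: "worst"
Comparing from end:
  Pos -1: 'd' != 't' (stop)
LCS = "" (length 0)


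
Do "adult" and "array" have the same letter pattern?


Pattern of "adult": [0, 1, 2, 3, 4]
Pattern of "array": [0, 1, 1, 0, 2]
Patterns do not match
Same pattern = No


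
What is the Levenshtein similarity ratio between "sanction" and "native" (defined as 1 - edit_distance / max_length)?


Word 1: "sanction" (length 8)
Word 2: "native" (length 6)
One optimal edit sequence:
  1. delete 's'  (+1)
  2. delete 'a'  (+1)
  3. keep 'n'
  4. substitute 'c' -> 'a'  (+1)
  5. keep 't'
  6. keep 'i'
  7. substitute 'o' -> 'v'  (+1)
  8. substitute 'n' -> 'e'  (+1)
Edit distance = 5
Max length = max(8, 6) = 8
Similarity = 1 - 5/8
= 0.3750


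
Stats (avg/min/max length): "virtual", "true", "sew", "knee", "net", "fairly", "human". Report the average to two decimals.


Lengths: "virtual"=7, "true"=4, "sew"=3, "knee"=4, "net"=3, "fairly"=6, "human"=5
Sum = 32, Count = 7
Average = 32/7 = 4.57
= avg=4.57, min=3, max=7


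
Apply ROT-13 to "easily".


Word: "easily"
Shift: 13
Each letter → (letter + shift) mod 26:
  'e' (4) + 13 = 17 → 'r'
  'a' (0) + 13 = 13 → 'n'
  's' (18) + 13 = 5 → 'f'
  'i' (8) + 13 = 21 → 'v'
  'l' (11) + 13 = 24 → 'y'
  'y' (24) + 13 = 11 → 'l'
Result = "rnfvyl"


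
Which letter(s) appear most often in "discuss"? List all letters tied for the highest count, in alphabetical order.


Word: "discuss"
Letter counts:
  'c': 1
  'd': 1
  'i': 1
  's': 3
  'u': 1
Maximum count = 3
Most frequent = 's' (3 times each)


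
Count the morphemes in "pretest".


Word: "pretest"
Morphemes: pre- | test
Each morpheme carries meaning
= 2 morphemes


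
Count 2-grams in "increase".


Word: "increase" (length 8)
Number of 2-grams = length - 2 + 1 = 8 - 2 + 1
= 7


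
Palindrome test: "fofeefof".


Word: "fofeefof"
Reversed: "fofeefof"
Forward == Backward? fofeefof == fofeefof
Palindrome = Yes


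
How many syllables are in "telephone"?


Word: "telephone"
Syllable breakdown: tel-e-phone
Counting: 3 parts
= 3 syllables


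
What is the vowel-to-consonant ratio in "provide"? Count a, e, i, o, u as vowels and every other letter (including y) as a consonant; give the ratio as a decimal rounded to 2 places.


Word: "provide"
Vowels (a,e,i,o,u): 3
Consonants: 4
Ratio = 3/4
= 0.75


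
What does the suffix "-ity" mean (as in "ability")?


Suffix: -ity
Example: ability = able + -ity, with a spelling change
Meaning = quality of


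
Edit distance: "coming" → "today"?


Word 1: "coming" (length 6)
Word 2: "today" (length 5)
One optimal edit sequence (insert/delete/substitute each cost 1):
  1. substitute 'c' -> 't'  (+1)
  2. keep 'o'
  3. delete 'm'  (+1)
  4. substitute 'i' -> 'd'  (+1)
  5. substitute 'n' -> 'a'  (+1)
  6. substitute 'g' -> 'y'  (+1)
Total edit operations: 5
Edit distance = 5


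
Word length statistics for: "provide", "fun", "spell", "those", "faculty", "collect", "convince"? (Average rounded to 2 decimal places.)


Lengths: "provide"=7, "fun"=3, "spell"=5, "those"=5, "faculty"=7, "collect"=7, "convince"=8
Sum = 42, Count = 7
Average = 42/7 = 6.00
= avg=6.00, min=3, max=8


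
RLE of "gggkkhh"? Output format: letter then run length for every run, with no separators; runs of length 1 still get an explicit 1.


String: "gggkkhh"
Scanning for consecutive runs:
  'g' x 3
  'k' x 2
  'h' x 2
RLE = "g3k2h2"


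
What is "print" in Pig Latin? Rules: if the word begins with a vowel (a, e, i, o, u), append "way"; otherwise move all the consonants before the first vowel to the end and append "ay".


Word: "print"
Starts with consonant(s) → move to end, add 'ay'
Consonant cluster: "pr"
Pig Latin = "intpray"


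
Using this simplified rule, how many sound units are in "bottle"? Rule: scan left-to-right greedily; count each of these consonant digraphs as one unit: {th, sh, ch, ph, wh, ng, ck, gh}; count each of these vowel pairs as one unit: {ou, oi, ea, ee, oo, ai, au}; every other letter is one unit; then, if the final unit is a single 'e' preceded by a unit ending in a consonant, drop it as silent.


Word: "bottle" (6 letters)
Left-to-right scan:
  1. 'b' (letter)
  2. 'o' (letter)
  3. 't' (letter)
  4. 't' (letter)
  5. 'l' (letter)
  6. 'e' (letter)
Units from scan: 6
Final unit is 'e' after a consonant -> drop as silent (-1)
Sound units = 5 units


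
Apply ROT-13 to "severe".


Word: "severe"
Shift: 13
Each letter → (letter + shift) mod 26:
  's' (18) + 13 = 5 → 'f'
  'e' (4) + 13 = 17 → 'r'
  'v' (21) + 13 = 8 → 'i'
  'e' (4) + 13 = 17 → 'r'
  'r' (17) + 13 = 4 → 'e'
  'e' (4) + 13 = 17 → 'r'
Result = "frirer"


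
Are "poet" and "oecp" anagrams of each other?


Word 1: "poet" → sorted: eopt
Word 2: "oecp" → sorted: ceop
Same letters? eopt != ceop
Anagram = No


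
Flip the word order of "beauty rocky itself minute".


Original: "beauty rocky itself minute"
Words (1..n): beauty | rocky | itself | minute
Reversed (n..1): minute | itself | rocky | beauty
Result = "minute itself rocky beauty"


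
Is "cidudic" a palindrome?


Word: "cidudic"
Reversed: "cidudic"
Forward == Backward? cidudic == cidudic
Palindrome = Yes


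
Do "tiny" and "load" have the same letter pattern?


Pattern of "tiny": [0, 1, 2, 3]
Pattern of "load": [0, 1, 2, 3]
Patterns match
Same pattern = Yes


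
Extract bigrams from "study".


Word: "study" (length 5)
Number of bigrams = 5 - 2 + 1 = 4
  Position 0: "st"
  Position 1: "tu"
  Position 2: "ud"
  Position 3: "dy"
Bigrams = "st", "tu", "ud", "dy"


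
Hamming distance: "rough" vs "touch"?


Comparing character by character (same length = 5):
  Pos 0: 'r' vs 't' !=
  Pos 1: 'o' vs 'o' =
  Pos 2: 'u' vs 'u' =
  Pos 3: 'g' vs 'c' !=
  Pos 4: 'h' vs 'h' =
Hamming distance = 2


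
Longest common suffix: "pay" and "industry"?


Word 1: "pay"
Word 2: "industry"
Comparing from end:
  Pos -1: 'y' == 'y'
  Pos -2: 'a' != 'r' (stop)
LCS = "y" (length 1)


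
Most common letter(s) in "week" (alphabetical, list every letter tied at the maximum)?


Word: "week"
Letter counts:
  'e': 2
  'k': 1
  'w': 1
Maximum count = 2
Most frequent = 'e' (2 times each)


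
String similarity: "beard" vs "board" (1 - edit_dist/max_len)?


Word 1: "beard" (length 5)
Word 2: "board" (length 5)
One optimal edit sequence:
  1. keep 'b'
  2. substitute 'e' -> 'o'  (+1)
  3. keep 'a'
  4. keep 'r'
  5. keep 'd'
Edit distance = 1
Max length = max(5, 5) = 5
Similarity = 1 - 1/5
= 0.8000


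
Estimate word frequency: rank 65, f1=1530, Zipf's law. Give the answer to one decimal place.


Zipf's law: f(r) = f(1) / r
f(1) = 1530
f(65) = 1530 / 65
= 23.5 occurrences


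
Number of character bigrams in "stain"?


Word: "stain" (length 5)
Number of 2-grams = length - 2 + 1 = 5 - 2 + 1
= 4


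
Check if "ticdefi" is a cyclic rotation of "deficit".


Word: "deficit", Candidate: "ticdefi"
Method: check if candidate is substring of word+word
"deficitdeficit" contains "ticdefi"? No
Is rotation = No


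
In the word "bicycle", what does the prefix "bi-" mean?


Prefix: bi-
Example: bicycle = bi- + cycle
Meaning = two


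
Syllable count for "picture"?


Word: "picture"
Syllable breakdown: pic-ture
Counting: 2 parts
= 2 syllables


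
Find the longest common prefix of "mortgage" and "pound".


Word 1: "mortgage"
Word 2: "pound"
Comparing from start:
  Pos 0: 'm' != 'p' (stop)
LCP = "" (length 0)


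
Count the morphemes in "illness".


Word: "illness"
Morphemes: ill | -ness
Each morpheme carries meaning
= 2 morphemes


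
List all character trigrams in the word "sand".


Word: "sand" (length 4)
Number of trigrams = 4 - 3 + 1 = 2
  Position 0: "san"
  Position 1: "and"
Trigrams = "san", "and"


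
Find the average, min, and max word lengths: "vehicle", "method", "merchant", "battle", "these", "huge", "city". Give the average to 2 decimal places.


Lengths: "vehicle"=7, "method"=6, "merchant"=8, "battle"=6, "these"=5, "huge"=4, "city"=4
Sum = 40, Count = 7
Average = 40/7 = 5.71
= avg=5.71, min=4, max=8


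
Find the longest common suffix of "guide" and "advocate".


Word 1: "guide"
Word 2: "advocate"
Comparing from end:
  Pos -1: 'e' == 'e'
  Pos -2: 'd' != 't' (stop)
LCS = "e" (length 1)


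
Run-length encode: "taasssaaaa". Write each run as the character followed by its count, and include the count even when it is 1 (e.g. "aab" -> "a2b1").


String: "taasssaaaa"
Scanning for consecutive runs:
  't' x 1
  'a' x 2
  's' x 3
  'a' x 4
RLE = "t1a2s3a4"
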